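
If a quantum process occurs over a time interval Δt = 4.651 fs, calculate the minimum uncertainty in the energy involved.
70.760 meV

Using the energy-time uncertainty principle:
ΔEΔt ≥ ℏ/2

The minimum uncertainty in energy is:
ΔE_min = ℏ/(2Δt)
ΔE_min = (1.055e-34 J·s) / (2 × 4.651e-15 s)
ΔE_min = 1.134e-20 J = 70.760 meV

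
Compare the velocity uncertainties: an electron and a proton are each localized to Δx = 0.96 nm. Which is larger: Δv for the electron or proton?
The electron has the larger minimum velocity uncertainty, by a ratio of 1836.2.

For both particles, Δp_min = ℏ/(2Δx) = 5.493e-26 kg·m/s (same for both).

The velocity uncertainty is Δv = Δp/m:
- electron: Δv = 5.493e-26 / 9.109e-31 = 6.030e+04 m/s = 60.296 km/s
- proton: Δv = 5.493e-26 / 1.673e-27 = 3.284e+01 m/s = 32.838 m/s

Ratio: 6.030e+04 / 3.284e+01 = 1836.2

The lighter particle has larger velocity uncertainty because Δv ∝ 1/m.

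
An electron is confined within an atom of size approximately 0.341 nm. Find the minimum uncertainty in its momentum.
1.546 × 10^-25 kg·m/s

Using the Heisenberg uncertainty principle:
ΔxΔp ≥ ℏ/2

With Δx ≈ L = 3.410e-10 m (the confinement size):
Δp_min = ℏ/(2Δx)
Δp_min = (1.055e-34 J·s) / (2 × 3.410e-10 m)
Δp_min = 1.546e-25 kg·m/s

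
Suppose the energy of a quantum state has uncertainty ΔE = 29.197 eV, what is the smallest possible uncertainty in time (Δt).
11.272 as

Using the energy-time uncertainty principle:
ΔEΔt ≥ ℏ/2

The minimum uncertainty in time is:
Δt_min = ℏ/(2ΔE)
Δt_min = (1.055e-34 J·s) / (2 × 4.678e-18 J)
Δt_min = 1.127e-17 s = 11.272 as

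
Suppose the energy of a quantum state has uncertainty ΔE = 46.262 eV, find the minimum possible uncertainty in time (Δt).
7.114 as

Using the energy-time uncertainty principle:
ΔEΔt ≥ ℏ/2

The minimum uncertainty in time is:
Δt_min = ℏ/(2ΔE)
Δt_min = (1.055e-34 J·s) / (2 × 7.412e-18 J)
Δt_min = 7.114e-18 s = 7.114 as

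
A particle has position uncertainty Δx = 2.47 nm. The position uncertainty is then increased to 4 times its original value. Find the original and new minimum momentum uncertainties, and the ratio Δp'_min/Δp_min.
Original Δp_min = 2.135 × 10^-26 kg·m/s; new Δp'_min = 5.337 × 10^-27 kg·m/s; ratio Δp'_min/Δp_min = 1/4.

From the uncertainty principle ΔxΔp ≥ ℏ/2, the minimum momentum uncertainty is Δp_min = ℏ/(2Δx).

Original (Δx = 2.47 nm = 2.470e-09 m):
Δp_min = (1.055e-34 J·s)/(2 × 2.470e-09 m) = 2.135e-26 kg·m/s

When Δx → 4Δx:
Δp'_min = ℏ/(2 × 4Δx) = (1/4) × ℏ/(2Δx) = (1/4) × Δp_min
Δp'_min = 1/4 × 2.135e-26 kg·m/s = 5.337e-27 kg·m/s

Since Δp_min ∝ 1/Δx, when Δx is increased to 4 times its original value, Δp_min decreases to 1/4 of its original value.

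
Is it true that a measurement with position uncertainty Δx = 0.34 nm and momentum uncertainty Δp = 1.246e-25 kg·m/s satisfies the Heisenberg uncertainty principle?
No, it violates the uncertainty principle (impossible measurement).

Calculate the product ΔxΔp:
ΔxΔp = (3.400e-10 m) × (1.246e-25 kg·m/s)
ΔxΔp = 4.236e-35 J·s

Compare to the minimum allowed value ℏ/2:
ℏ/2 = 5.273e-35 J·s

Since ΔxΔp = 4.236e-35 J·s < 5.273e-35 J·s = ℏ/2,
the measurement violates the uncertainty principle.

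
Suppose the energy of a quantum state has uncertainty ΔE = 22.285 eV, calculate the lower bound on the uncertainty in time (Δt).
14.768 as

Using the energy-time uncertainty principle:
ΔEΔt ≥ ℏ/2

The minimum uncertainty in time is:
Δt_min = ℏ/(2ΔE)
Δt_min = (1.055e-34 J·s) / (2 × 3.570e-18 J)
Δt_min = 1.477e-17 s = 14.768 as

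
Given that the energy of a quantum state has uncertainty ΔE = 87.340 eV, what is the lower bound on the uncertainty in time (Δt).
3.768 as

Using the energy-time uncertainty principle:
ΔEΔt ≥ ℏ/2

The minimum uncertainty in time is:
Δt_min = ℏ/(2ΔE)
Δt_min = (1.055e-34 J·s) / (2 × 1.399e-17 J)
Δt_min = 3.768e-18 s = 3.768 as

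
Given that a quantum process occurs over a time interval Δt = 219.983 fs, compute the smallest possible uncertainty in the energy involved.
1.496 meV

Using the energy-time uncertainty principle:
ΔEΔt ≥ ℏ/2

The minimum uncertainty in energy is:
ΔE_min = ℏ/(2Δt)
ΔE_min = (1.055e-34 J·s) / (2 × 2.200e-13 s)
ΔE_min = 2.397e-22 J = 1.496 meV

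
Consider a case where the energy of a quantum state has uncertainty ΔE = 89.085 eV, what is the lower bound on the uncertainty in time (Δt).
3.694 as

Using the energy-time uncertainty principle:
ΔEΔt ≥ ℏ/2

The minimum uncertainty in time is:
Δt_min = ℏ/(2ΔE)
Δt_min = (1.055e-34 J·s) / (2 × 1.427e-17 J)
Δt_min = 3.694e-18 s = 3.694 as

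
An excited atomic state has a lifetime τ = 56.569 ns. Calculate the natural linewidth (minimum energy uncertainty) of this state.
5.818 neV

Using the energy-time uncertainty principle:
ΔEΔt ≥ ℏ/2

The lifetime τ represents the time uncertainty Δt.
The natural linewidth (minimum energy uncertainty) is:

ΔE = ℏ/(2τ)
ΔE = (1.055e-34 J·s) / (2 × 5.657e-08 s)
ΔE = 9.321e-28 J = 5.818 neV

This natural linewidth limits the precision of spectroscopic measurements.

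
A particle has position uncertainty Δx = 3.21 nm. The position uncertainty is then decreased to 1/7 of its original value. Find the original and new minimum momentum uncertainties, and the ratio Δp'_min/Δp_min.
Original Δp_min = 1.643 × 10^-26 kg·m/s; new Δp'_min = 1.150 × 10^-25 kg·m/s; ratio Δp'_min/Δp_min = 7.

From the uncertainty principle ΔxΔp ≥ ℏ/2, the minimum momentum uncertainty is Δp_min = ℏ/(2Δx).

Original (Δx = 3.21 nm = 3.210e-09 m):
Δp_min = (1.055e-34 J·s)/(2 × 3.210e-09 m) = 1.643e-26 kg·m/s

When Δx → (1/7)Δx:
Δp'_min = ℏ/(2 × (1/7)Δx) = 7 × ℏ/(2Δx) = 7 × Δp_min
Δp'_min = 7 × 1.643e-26 kg·m/s = 1.150e-25 kg·m/s

Since Δp_min ∝ 1/Δx, when Δx is decreased to 1/7 of its original value, Δp_min increases to 7 times its original value.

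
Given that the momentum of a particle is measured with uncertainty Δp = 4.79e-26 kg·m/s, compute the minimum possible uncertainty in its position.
1.101 nm

Using the Heisenberg uncertainty principle:
ΔxΔp ≥ ℏ/2

The minimum uncertainty in position is:
Δx_min = ℏ/(2Δp)
Δx_min = (1.055e-34 J·s) / (2 × 4.790e-26 kg·m/s)
Δx_min = 1.101e-09 m = 1.101 nm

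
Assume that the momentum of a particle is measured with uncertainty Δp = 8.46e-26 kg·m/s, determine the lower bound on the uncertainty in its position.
623.269 pm

Using the Heisenberg uncertainty principle:
ΔxΔp ≥ ℏ/2

The minimum uncertainty in position is:
Δx_min = ℏ/(2Δp)
Δx_min = (1.055e-34 J·s) / (2 × 8.460e-26 kg·m/s)
Δx_min = 6.233e-10 m = 623.269 pm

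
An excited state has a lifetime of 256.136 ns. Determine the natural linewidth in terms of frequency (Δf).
310.684 kHz

Using the energy-time uncertainty principle and E = hf:
ΔEΔt ≥ ℏ/2
hΔf·Δt ≥ ℏ/2

The minimum frequency uncertainty is:
Δf = ℏ/(2hτ) = 1/(4πτ)
Δf = 1/(4π × 2.561e-07 s)
Δf = 3.107e+05 Hz = 310.684 kHz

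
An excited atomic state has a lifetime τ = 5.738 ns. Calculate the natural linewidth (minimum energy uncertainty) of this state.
57.356 neV

Using the energy-time uncertainty principle:
ΔEΔt ≥ ℏ/2

The lifetime τ represents the time uncertainty Δt.
The natural linewidth (minimum energy uncertainty) is:

ΔE = ℏ/(2τ)
ΔE = (1.055e-34 J·s) / (2 × 5.738e-09 s)
ΔE = 9.189e-27 J = 57.356 neV

This natural linewidth limits the precision of spectroscopic measurements.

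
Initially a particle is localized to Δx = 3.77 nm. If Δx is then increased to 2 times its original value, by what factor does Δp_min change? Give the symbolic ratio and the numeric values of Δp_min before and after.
Original Δp_min = 1.399 × 10^-26 kg·m/s; new Δp'_min = 6.993 × 10^-27 kg·m/s; ratio Δp'_min/Δp_min = 1/2.

From the uncertainty principle ΔxΔp ≥ ℏ/2, the minimum momentum uncertainty is Δp_min = ℏ/(2Δx).

Original (Δx = 3.77 nm = 3.770e-09 m):
Δp_min = (1.055e-34 J·s)/(2 × 3.770e-09 m) = 1.399e-26 kg·m/s

When Δx → 2Δx:
Δp'_min = ℏ/(2 × 2Δx) = (1/2) × ℏ/(2Δx) = (1/2) × Δp_min
Δp'_min = 1/2 × 1.399e-26 kg·m/s = 6.993e-27 kg·m/s

Since Δp_min ∝ 1/Δx, when Δx is increased to 2 times its original value, Δp_min decreases to 1/2 of its original value.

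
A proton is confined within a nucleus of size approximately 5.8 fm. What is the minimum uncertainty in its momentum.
9.091 × 10^-21 kg·m/s

Using the Heisenberg uncertainty principle:
ΔxΔp ≥ ℏ/2

With Δx ≈ L = 5.800e-15 m (the confinement size):
Δp_min = ℏ/(2Δx)
Δp_min = (1.055e-34 J·s) / (2 × 5.800e-15 m)
Δp_min = 9.091e-21 kg·m/s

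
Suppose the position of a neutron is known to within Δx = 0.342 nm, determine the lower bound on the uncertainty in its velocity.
92.050 m/s

Using the Heisenberg uncertainty principle and Δp = mΔv:
ΔxΔp ≥ ℏ/2
Δx(mΔv) ≥ ℏ/2

The minimum uncertainty in velocity is:
Δv_min = ℏ/(2mΔx)
Δv_min = (1.055e-34 J·s) / (2 × 1.675e-27 kg × 3.420e-10 m)
Δv_min = 9.205e+01 m/s = 92.050 m/s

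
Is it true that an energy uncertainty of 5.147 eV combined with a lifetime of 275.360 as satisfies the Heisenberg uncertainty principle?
Yes, it satisfies the uncertainty relation.

Calculate the product ΔEΔt:
ΔE = 5.147 eV = 8.246e-19 J
ΔEΔt = (8.246e-19 J) × (2.754e-16 s)
ΔEΔt = 2.271e-34 J·s

Compare to the minimum allowed value ℏ/2:
ℏ/2 = 5.273e-35 J·s

Since ΔEΔt = 2.271e-34 J·s ≥ 5.273e-35 J·s = ℏ/2,
this satisfies the uncertainty relation.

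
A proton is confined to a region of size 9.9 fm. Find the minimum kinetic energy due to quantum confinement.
52.928 keV

Using the uncertainty principle:

1. Position uncertainty: Δx ≈ 9.900e-15 m
2. Minimum momentum uncertainty: Δp = ℏ/(2Δx) = 5.326e-21 kg·m/s
3. Minimum kinetic energy:
   KE = (Δp)²/(2m) = (5.326e-21)²/(2 × 1.673e-27 kg)
   KE = 8.480e-15 J = 52.928 keV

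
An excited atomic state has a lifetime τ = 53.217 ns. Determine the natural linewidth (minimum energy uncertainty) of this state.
6.184 neV

Using the energy-time uncertainty principle:
ΔEΔt ≥ ℏ/2

The lifetime τ represents the time uncertainty Δt.
The natural linewidth (minimum energy uncertainty) is:

ΔE = ℏ/(2τ)
ΔE = (1.055e-34 J·s) / (2 × 5.322e-08 s)
ΔE = 9.908e-28 J = 6.184 neV

This natural linewidth limits the precision of spectroscopic measurements.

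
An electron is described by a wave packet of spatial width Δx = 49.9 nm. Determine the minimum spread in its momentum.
1.057 × 10^-27 kg·m/s

For a wave packet, the spatial width Δx and momentum spread Δp are related by the uncertainty principle:
ΔxΔp ≥ ℏ/2

The minimum momentum spread is:
Δp_min = ℏ/(2Δx)
Δp_min = (1.055e-34 J·s) / (2 × 4.990e-08 m)
Δp_min = 1.057e-27 kg·m/s

A wave packet cannot have both a well-defined position and well-defined momentum.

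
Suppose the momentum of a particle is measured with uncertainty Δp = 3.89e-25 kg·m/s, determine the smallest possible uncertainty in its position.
135.549 pm

Using the Heisenberg uncertainty principle:
ΔxΔp ≥ ℏ/2

The minimum uncertainty in position is:
Δx_min = ℏ/(2Δp)
Δx_min = (1.055e-34 J·s) / (2 × 3.890e-25 kg·m/s)
Δx_min = 1.355e-10 m = 135.549 pm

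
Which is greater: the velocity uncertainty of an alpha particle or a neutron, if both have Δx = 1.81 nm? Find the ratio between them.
The neutron has the larger minimum velocity uncertainty, by a ratio of 4.0.

For both particles, Δp_min = ℏ/(2Δx) = 2.913e-26 kg·m/s (same for both).

The velocity uncertainty is Δv = Δp/m:
- alpha particle: Δv = 2.913e-26 / 6.645e-27 = 4.384e+00 m/s = 4.384 m/s
- neutron: Δv = 2.913e-26 / 1.675e-27 = 1.739e+01 m/s = 17.393 m/s

Ratio: 1.739e+01 / 4.384e+00 = 4.0

The lighter particle has larger velocity uncertainty because Δv ∝ 1/m.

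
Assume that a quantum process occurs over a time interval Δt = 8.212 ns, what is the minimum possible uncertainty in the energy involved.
40.076 neV

Using the energy-time uncertainty principle:
ΔEΔt ≥ ℏ/2

The minimum uncertainty in energy is:
ΔE_min = ℏ/(2Δt)
ΔE_min = (1.055e-34 J·s) / (2 × 8.212e-09 s)
ΔE_min = 6.421e-27 J = 40.076 neV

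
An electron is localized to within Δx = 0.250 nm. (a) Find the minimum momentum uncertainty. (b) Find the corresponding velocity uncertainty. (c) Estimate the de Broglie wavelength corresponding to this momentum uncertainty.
(a) Δp_min = 2.109 × 10^-25 kg·m/s
(b) Δv_min = 231.535 km/s
(c) λ_dB = 3.142 nm

Step-by-step:

(a) From the uncertainty principle:
Δp_min = ℏ/(2Δx) = (1.055e-34 J·s)/(2 × 2.500e-10 m) = 2.109e-25 kg·m/s

(b) The velocity uncertainty:
Δv = Δp/m = (2.109e-25 kg·m/s)/(9.109e-31 kg) = 2.315e+05 m/s = 231.535 km/s

(c) The de Broglie wavelength for this momentum:
λ = h/p = (6.626e-34 J·s)/(2.109e-25 kg·m/s) = 3.142e-09 m = 3.142 nm

Note: The de Broglie wavelength is comparable to the localization size, as expected from wave-particle duality.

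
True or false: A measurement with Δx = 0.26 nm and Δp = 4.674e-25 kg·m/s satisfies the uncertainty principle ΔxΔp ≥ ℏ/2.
Yes, it satisfies the uncertainty principle.

Calculate the product ΔxΔp:
ΔxΔp = (2.600e-10 m) × (4.674e-25 kg·m/s)
ΔxΔp = 1.215e-34 J·s

Compare to the minimum allowed value ℏ/2:
ℏ/2 = 5.273e-35 J·s

Since ΔxΔp = 1.215e-34 J·s ≥ 5.273e-35 J·s = ℏ/2,
the measurement satisfies the uncertainty principle.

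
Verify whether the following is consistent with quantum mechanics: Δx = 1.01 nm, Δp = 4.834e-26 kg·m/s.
No, it violates the uncertainty principle (impossible measurement).

Calculate the product ΔxΔp:
ΔxΔp = (1.010e-09 m) × (4.834e-26 kg·m/s)
ΔxΔp = 4.882e-35 J·s

Compare to the minimum allowed value ℏ/2:
ℏ/2 = 5.273e-35 J·s

Since ΔxΔp = 4.882e-35 J·s < 5.273e-35 J·s = ℏ/2,
the measurement violates the uncertainty principle.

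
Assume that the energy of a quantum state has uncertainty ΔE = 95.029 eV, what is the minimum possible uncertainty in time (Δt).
3.463 as

Using the energy-time uncertainty principle:
ΔEΔt ≥ ℏ/2

The minimum uncertainty in time is:
Δt_min = ℏ/(2ΔE)
Δt_min = (1.055e-34 J·s) / (2 × 1.523e-17 J)
Δt_min = 3.463e-18 s = 3.463 as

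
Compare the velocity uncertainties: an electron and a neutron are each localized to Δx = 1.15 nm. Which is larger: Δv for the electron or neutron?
The electron has the larger minimum velocity uncertainty, by a ratio of 1838.7.

For both particles, Δp_min = ℏ/(2Δx) = 4.585e-26 kg·m/s (same for both).

The velocity uncertainty is Δv = Δp/m:
- electron: Δv = 4.585e-26 / 9.109e-31 = 5.033e+04 m/s = 50.334 km/s
- neutron: Δv = 4.585e-26 / 1.675e-27 = 2.737e+01 m/s = 27.375 m/s

Ratio: 5.033e+04 / 2.737e+01 = 1838.7

The lighter particle has larger velocity uncertainty because Δv ∝ 1/m.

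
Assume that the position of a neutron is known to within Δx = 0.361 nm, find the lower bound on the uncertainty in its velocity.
87.205 m/s

Using the Heisenberg uncertainty principle and Δp = mΔv:
ΔxΔp ≥ ℏ/2
Δx(mΔv) ≥ ℏ/2

The minimum uncertainty in velocity is:
Δv_min = ℏ/(2mΔx)
Δv_min = (1.055e-34 J·s) / (2 × 1.675e-27 kg × 3.610e-10 m)
Δv_min = 8.721e+01 m/s = 87.205 m/s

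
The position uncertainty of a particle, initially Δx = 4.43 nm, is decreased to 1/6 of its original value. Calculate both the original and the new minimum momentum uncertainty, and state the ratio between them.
Original Δp_min = 1.190 × 10^-26 kg·m/s; new Δp'_min = 7.142 × 10^-26 kg·m/s; ratio Δp'_min/Δp_min = 6.

From the uncertainty principle ΔxΔp ≥ ℏ/2, the minimum momentum uncertainty is Δp_min = ℏ/(2Δx).

Original (Δx = 4.43 nm = 4.430e-09 m):
Δp_min = (1.055e-34 J·s)/(2 × 4.430e-09 m) = 1.190e-26 kg·m/s

When Δx → (1/6)Δx:
Δp'_min = ℏ/(2 × (1/6)Δx) = 6 × ℏ/(2Δx) = 6 × Δp_min
Δp'_min = 6 × 1.190e-26 kg·m/s = 7.142e-26 kg·m/s

Since Δp_min ∝ 1/Δx, when Δx is decreased to 1/6 of its original value, Δp_min increases to 6 times its original value.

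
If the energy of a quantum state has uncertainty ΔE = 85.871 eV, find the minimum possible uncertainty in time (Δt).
3.833 as

Using the energy-time uncertainty principle:
ΔEΔt ≥ ℏ/2

The minimum uncertainty in time is:
Δt_min = ℏ/(2ΔE)
Δt_min = (1.055e-34 J·s) / (2 × 1.376e-17 J)
Δt_min = 3.833e-18 s = 3.833 as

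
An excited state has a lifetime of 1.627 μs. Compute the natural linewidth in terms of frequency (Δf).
48.911 kHz

Using the energy-time uncertainty principle and E = hf:
ΔEΔt ≥ ℏ/2
hΔf·Δt ≥ ℏ/2

The minimum frequency uncertainty is:
Δf = ℏ/(2hτ) = 1/(4πτ)
Δf = 1/(4π × 1.627e-06 s)
Δf = 4.891e+04 Hz = 48.911 kHz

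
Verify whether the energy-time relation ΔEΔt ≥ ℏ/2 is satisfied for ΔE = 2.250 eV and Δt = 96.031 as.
No, it violates the uncertainty relation.

Calculate the product ΔEΔt:
ΔE = 2.250 eV = 3.605e-19 J
ΔEΔt = (3.605e-19 J) × (9.603e-17 s)
ΔEΔt = 3.462e-35 J·s

Compare to the minimum allowed value ℏ/2:
ℏ/2 = 5.273e-35 J·s

Since ΔEΔt = 3.462e-35 J·s < 5.273e-35 J·s = ℏ/2,
this violates the uncertainty relation.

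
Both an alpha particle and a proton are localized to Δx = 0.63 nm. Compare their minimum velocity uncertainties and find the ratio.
The proton has the larger minimum velocity uncertainty, by a ratio of 4.0.

For both particles, Δp_min = ℏ/(2Δx) = 8.370e-26 kg·m/s (same for both).

The velocity uncertainty is Δv = Δp/m:
- alpha particle: Δv = 8.370e-26 / 6.645e-27 = 1.260e+01 m/s = 12.596 m/s
- proton: Δv = 8.370e-26 / 1.673e-27 = 5.004e+01 m/s = 50.039 m/s

Ratio: 5.004e+01 / 1.260e+01 = 4.0

The lighter particle has larger velocity uncertainty because Δv ∝ 1/m.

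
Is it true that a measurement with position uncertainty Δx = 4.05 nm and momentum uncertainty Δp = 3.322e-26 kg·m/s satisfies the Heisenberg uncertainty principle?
Yes, it satisfies the uncertainty principle.

Calculate the product ΔxΔp:
ΔxΔp = (4.050e-09 m) × (3.322e-26 kg·m/s)
ΔxΔp = 1.345e-34 J·s

Compare to the minimum allowed value ℏ/2:
ℏ/2 = 5.273e-35 J·s

Since ΔxΔp = 1.345e-34 J·s ≥ 5.273e-35 J·s = ℏ/2,
the measurement satisfies the uncertainty principle.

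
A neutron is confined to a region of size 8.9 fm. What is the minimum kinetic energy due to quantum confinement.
65.400 keV

Using the uncertainty principle:

1. Position uncertainty: Δx ≈ 8.900e-15 m
2. Minimum momentum uncertainty: Δp = ℏ/(2Δx) = 5.925e-21 kg·m/s
3. Minimum kinetic energy:
   KE = (Δp)²/(2m) = (5.925e-21)²/(2 × 1.675e-27 kg)
   KE = 1.048e-14 J = 65.400 keV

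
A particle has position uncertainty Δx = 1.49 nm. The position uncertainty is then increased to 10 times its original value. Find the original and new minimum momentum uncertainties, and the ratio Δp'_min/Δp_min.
Original Δp_min = 3.539 × 10^-26 kg·m/s; new Δp'_min = 3.539 × 10^-27 kg·m/s; ratio Δp'_min/Δp_min = 1/10.

From the uncertainty principle ΔxΔp ≥ ℏ/2, the minimum momentum uncertainty is Δp_min = ℏ/(2Δx).

Original (Δx = 1.49 nm = 1.490e-09 m):
Δp_min = (1.055e-34 J·s)/(2 × 1.490e-09 m) = 3.539e-26 kg·m/s

When Δx → 10Δx:
Δp'_min = ℏ/(2 × 10Δx) = (1/10) × ℏ/(2Δx) = (1/10) × Δp_min
Δp'_min = 1/10 × 3.539e-26 kg·m/s = 3.539e-27 kg·m/s

Since Δp_min ∝ 1/Δx, when Δx is increased to 10 times its original value, Δp_min decreases to 1/10 of its original value.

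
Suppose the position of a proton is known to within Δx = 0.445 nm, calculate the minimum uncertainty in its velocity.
70.842 m/s

Using the Heisenberg uncertainty principle and Δp = mΔv:
ΔxΔp ≥ ℏ/2
Δx(mΔv) ≥ ℏ/2

The minimum uncertainty in velocity is:
Δv_min = ℏ/(2mΔx)
Δv_min = (1.055e-34 J·s) / (2 × 1.673e-27 kg × 4.450e-10 m)
Δv_min = 7.084e+01 m/s = 70.842 m/s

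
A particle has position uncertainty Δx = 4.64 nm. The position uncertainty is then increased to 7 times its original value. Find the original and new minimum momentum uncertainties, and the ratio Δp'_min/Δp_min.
Original Δp_min = 1.136 × 10^-26 kg·m/s; new Δp'_min = 1.623 × 10^-27 kg·m/s; ratio Δp'_min/Δp_min = 1/7.

From the uncertainty principle ΔxΔp ≥ ℏ/2, the minimum momentum uncertainty is Δp_min = ℏ/(2Δx).

Original (Δx = 4.64 nm = 4.640e-09 m):
Δp_min = (1.055e-34 J·s)/(2 × 4.640e-09 m) = 1.136e-26 kg·m/s

When Δx → 7Δx:
Δp'_min = ℏ/(2 × 7Δx) = (1/7) × ℏ/(2Δx) = (1/7) × Δp_min
Δp'_min = 1/7 × 1.136e-26 kg·m/s = 1.623e-27 kg·m/s

Since Δp_min ∝ 1/Δx, when Δx is increased to 7 times its original value, Δp_min decreases to 1/7 of its original value.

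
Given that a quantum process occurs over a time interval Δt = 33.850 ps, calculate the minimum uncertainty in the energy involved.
9.722 μeV

Using the energy-time uncertainty principle:
ΔEΔt ≥ ℏ/2

The minimum uncertainty in energy is:
ΔE_min = ℏ/(2Δt)
ΔE_min = (1.055e-34 J·s) / (2 × 3.385e-11 s)
ΔE_min = 1.558e-24 J = 9.722 μeV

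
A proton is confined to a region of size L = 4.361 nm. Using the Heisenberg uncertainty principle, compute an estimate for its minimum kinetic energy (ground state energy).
272.761 neV

Using the uncertainty principle to estimate ground state energy:

1. The position uncertainty is approximately the confinement size:
   Δx ≈ L = 4.361e-09 m

2. From ΔxΔp ≥ ℏ/2, the minimum momentum uncertainty is:
   Δp ≈ ℏ/(2L) = 1.209e-26 kg·m/s

3. The kinetic energy is approximately:
   KE ≈ (Δp)²/(2m) = (1.209e-26)²/(2 × 1.673e-27 kg)
   KE ≈ 4.370e-26 J = 272.761 neV

This is an order-of-magnitude estimate of the ground state energy.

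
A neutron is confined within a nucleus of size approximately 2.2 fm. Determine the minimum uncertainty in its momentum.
2.397 × 10^-20 kg·m/s

Using the Heisenberg uncertainty principle:
ΔxΔp ≥ ℏ/2

With Δx ≈ L = 2.200e-15 m (the confinement size):
Δp_min = ℏ/(2Δx)
Δp_min = (1.055e-34 J·s) / (2 × 2.200e-15 m)
Δp_min = 2.397e-20 kg·m/s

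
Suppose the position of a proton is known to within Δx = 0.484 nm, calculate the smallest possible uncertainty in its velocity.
65.133 m/s

Using the Heisenberg uncertainty principle and Δp = mΔv:
ΔxΔp ≥ ℏ/2
Δx(mΔv) ≥ ℏ/2

The minimum uncertainty in velocity is:
Δv_min = ℏ/(2mΔx)
Δv_min = (1.055e-34 J·s) / (2 × 1.673e-27 kg × 4.840e-10 m)
Δv_min = 6.513e+01 m/s = 65.133 m/s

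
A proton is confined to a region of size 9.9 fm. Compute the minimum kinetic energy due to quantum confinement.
52.928 keV

Using the uncertainty principle:

1. Position uncertainty: Δx ≈ 9.900e-15 m
2. Minimum momentum uncertainty: Δp = ℏ/(2Δx) = 5.326e-21 kg·m/s
3. Minimum kinetic energy:
   KE = (Δp)²/(2m) = (5.326e-21)²/(2 × 1.673e-27 kg)
   KE = 8.480e-15 J = 52.928 keV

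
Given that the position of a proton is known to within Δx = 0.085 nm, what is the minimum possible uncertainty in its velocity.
370.877 m/s

Using the Heisenberg uncertainty principle and Δp = mΔv:
ΔxΔp ≥ ℏ/2
Δx(mΔv) ≥ ℏ/2

The minimum uncertainty in velocity is:
Δv_min = ℏ/(2mΔx)
Δv_min = (1.055e-34 J·s) / (2 × 1.673e-27 kg × 8.500e-11 m)
Δv_min = 3.709e+02 m/s = 370.877 m/s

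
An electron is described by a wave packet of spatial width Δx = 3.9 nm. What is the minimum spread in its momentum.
1.352 × 10^-26 kg·m/s

For a wave packet, the spatial width Δx and momentum spread Δp are related by the uncertainty principle:
ΔxΔp ≥ ℏ/2

The minimum momentum spread is:
Δp_min = ℏ/(2Δx)
Δp_min = (1.055e-34 J·s) / (2 × 3.900e-09 m)
Δp_min = 1.352e-26 kg·m/s

A wave packet cannot have both a well-defined position and well-defined momentum.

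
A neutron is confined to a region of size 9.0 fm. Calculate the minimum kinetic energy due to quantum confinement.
63.954 keV

Using the uncertainty principle:

1. Position uncertainty: Δx ≈ 9.000e-15 m
2. Minimum momentum uncertainty: Δp = ℏ/(2Δx) = 5.859e-21 kg·m/s
3. Minimum kinetic energy:
   KE = (Δp)²/(2m) = (5.859e-21)²/(2 × 1.675e-27 kg)
   KE = 1.025e-14 J = 63.954 keV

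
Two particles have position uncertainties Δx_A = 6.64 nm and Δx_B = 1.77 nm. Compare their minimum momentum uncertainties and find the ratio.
Particle B has the larger minimum momentum uncertainty, by a factor of 3.75.

For each particle, the minimum momentum uncertainty is Δp_min = ℏ/(2Δx):

Particle A: Δp_A = ℏ/(2×6.640e-09 m) = 7.941e-27 kg·m/s
Particle B: Δp_B = ℏ/(2×1.770e-09 m) = 2.979e-26 kg·m/s

Ratio: Δp_B/Δp_A = 3.75

Since Δp_min ∝ 1/Δx, the particle with smaller position uncertainty (B) has larger momentum uncertainty.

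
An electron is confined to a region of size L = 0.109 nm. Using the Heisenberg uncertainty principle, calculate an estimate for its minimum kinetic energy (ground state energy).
801.696 meV

Using the uncertainty principle to estimate ground state energy:

1. The position uncertainty is approximately the confinement size:
   Δx ≈ L = 1.090e-10 m

2. From ΔxΔp ≥ ℏ/2, the minimum momentum uncertainty is:
   Δp ≈ ℏ/(2L) = 4.837e-25 kg·m/s

3. The kinetic energy is approximately:
   KE ≈ (Δp)²/(2m) = (4.837e-25)²/(2 × 9.109e-31 kg)
   KE ≈ 1.284e-19 J = 801.696 meV

This is an order-of-magnitude estimate of the ground state energy.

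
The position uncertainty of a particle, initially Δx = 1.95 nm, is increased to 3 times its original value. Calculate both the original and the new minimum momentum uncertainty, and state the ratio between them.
Original Δp_min = 2.704 × 10^-26 kg·m/s; new Δp'_min = 9.013 × 10^-27 kg·m/s; ratio Δp'_min/Δp_min = 1/3.

From the uncertainty principle ΔxΔp ≥ ℏ/2, the minimum momentum uncertainty is Δp_min = ℏ/(2Δx).

Original (Δx = 1.95 nm = 1.950e-09 m):
Δp_min = (1.055e-34 J·s)/(2 × 1.950e-09 m) = 2.704e-26 kg·m/s

When Δx → 3Δx:
Δp'_min = ℏ/(2 × 3Δx) = (1/3) × ℏ/(2Δx) = (1/3) × Δp_min
Δp'_min = 1/3 × 2.704e-26 kg·m/s = 9.013e-27 kg·m/s

Since Δp_min ∝ 1/Δx, when Δx is increased to 3 times its original value, Δp_min decreases to 1/3 of its original value.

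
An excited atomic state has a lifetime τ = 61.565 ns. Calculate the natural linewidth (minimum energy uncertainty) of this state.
5.346 neV

Using the energy-time uncertainty principle:
ΔEΔt ≥ ℏ/2

The lifetime τ represents the time uncertainty Δt.
The natural linewidth (minimum energy uncertainty) is:

ΔE = ℏ/(2τ)
ΔE = (1.055e-34 J·s) / (2 × 6.156e-08 s)
ΔE = 8.565e-28 J = 5.346 neV

This natural linewidth limits the precision of spectroscopic measurements.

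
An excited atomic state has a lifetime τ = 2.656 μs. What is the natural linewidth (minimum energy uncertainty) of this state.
123.910 peV

Using the energy-time uncertainty principle:
ΔEΔt ≥ ℏ/2

The lifetime τ represents the time uncertainty Δt.
The natural linewidth (minimum energy uncertainty) is:

ΔE = ℏ/(2τ)
ΔE = (1.055e-34 J·s) / (2 × 2.656e-06 s)
ΔE = 1.985e-29 J = 123.910 peV

This natural linewidth limits the precision of spectroscopic measurements.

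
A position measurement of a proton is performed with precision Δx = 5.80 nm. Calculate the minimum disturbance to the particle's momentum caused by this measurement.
9.091 × 10^-27 kg·m/s

The uncertainty principle implies that measuring position disturbs momentum:
ΔxΔp ≥ ℏ/2

When we measure position with precision Δx, we necessarily introduce a momentum uncertainty:
Δp ≥ ℏ/(2Δx)
Δp_min = (1.055e-34 J·s) / (2 × 5.800e-09 m)
Δp_min = 9.091e-27 kg·m/s

The more precisely we measure position, the greater the momentum disturbance.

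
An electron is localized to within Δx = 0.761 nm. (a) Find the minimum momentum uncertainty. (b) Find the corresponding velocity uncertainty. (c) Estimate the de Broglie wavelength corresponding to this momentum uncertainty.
(a) Δp_min = 6.929 × 10^-26 kg·m/s
(b) Δv_min = 76.063 km/s
(c) λ_dB = 9.563 nm

Step-by-step:

(a) From the uncertainty principle:
Δp_min = ℏ/(2Δx) = (1.055e-34 J·s)/(2 × 7.610e-10 m) = 6.929e-26 kg·m/s

(b) The velocity uncertainty:
Δv = Δp/m = (6.929e-26 kg·m/s)/(9.109e-31 kg) = 7.606e+04 m/s = 76.063 km/s

(c) The de Broglie wavelength for this momentum:
λ = h/p = (6.626e-34 J·s)/(6.929e-26 kg·m/s) = 9.563e-09 m = 9.563 nm

Note: The de Broglie wavelength is comparable to the localization size, as expected from wave-particle duality.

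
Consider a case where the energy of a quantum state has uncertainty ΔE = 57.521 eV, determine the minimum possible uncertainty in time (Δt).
5.721 as

Using the energy-time uncertainty principle:
ΔEΔt ≥ ℏ/2

The minimum uncertainty in time is:
Δt_min = ℏ/(2ΔE)
Δt_min = (1.055e-34 J·s) / (2 × 9.216e-18 J)
Δt_min = 5.721e-18 s = 5.721 as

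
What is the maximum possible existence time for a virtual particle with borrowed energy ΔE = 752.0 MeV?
4.376 × 10^-25 s

Using the energy-time uncertainty principle:
ΔEΔt ≥ ℏ/2

For a virtual particle borrowing energy ΔE, the maximum lifetime is:
Δt_max = ℏ/(2ΔE)

Converting energy:
ΔE = 752.0 MeV = 1.205e-10 J

Δt_max = (1.055e-34 J·s) / (2 × 1.205e-10 J)
Δt_max = 4.376e-25 s = 4.376 × 10^-25 s

Virtual particles with higher borrowed energy exist for shorter times.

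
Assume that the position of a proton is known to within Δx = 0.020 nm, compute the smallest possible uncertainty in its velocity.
1.576 km/s

Using the Heisenberg uncertainty principle and Δp = mΔv:
ΔxΔp ≥ ℏ/2
Δx(mΔv) ≥ ℏ/2

The minimum uncertainty in velocity is:
Δv_min = ℏ/(2mΔx)
Δv_min = (1.055e-34 J·s) / (2 × 1.673e-27 kg × 2.000e-11 m)
Δv_min = 1.576e+03 m/s = 1.576 km/s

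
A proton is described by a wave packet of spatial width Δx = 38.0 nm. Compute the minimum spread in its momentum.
1.388 × 10^-27 kg·m/s

For a wave packet, the spatial width Δx and momentum spread Δp are related by the uncertainty principle:
ΔxΔp ≥ ℏ/2

The minimum momentum spread is:
Δp_min = ℏ/(2Δx)
Δp_min = (1.055e-34 J·s) / (2 × 3.800e-08 m)
Δp_min = 1.388e-27 kg·m/s

A wave packet cannot have both a well-defined position and well-defined momentum.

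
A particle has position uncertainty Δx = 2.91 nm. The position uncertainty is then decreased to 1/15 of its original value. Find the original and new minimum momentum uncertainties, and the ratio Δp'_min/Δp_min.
Original Δp_min = 1.812 × 10^-26 kg·m/s; new Δp'_min = 2.718 × 10^-25 kg·m/s; ratio Δp'_min/Δp_min = 15.

From the uncertainty principle ΔxΔp ≥ ℏ/2, the minimum momentum uncertainty is Δp_min = ℏ/(2Δx).

Original (Δx = 2.91 nm = 2.910e-09 m):
Δp_min = (1.055e-34 J·s)/(2 × 2.910e-09 m) = 1.812e-26 kg·m/s

When Δx → (1/15)Δx:
Δp'_min = ℏ/(2 × (1/15)Δx) = 15 × ℏ/(2Δx) = 15 × Δp_min
Δp'_min = 15 × 1.812e-26 kg·m/s = 2.718e-25 kg·m/s

Since Δp_min ∝ 1/Δx, when Δx is decreased to 1/15 of its original value, Δp_min increases to 15 times its original value.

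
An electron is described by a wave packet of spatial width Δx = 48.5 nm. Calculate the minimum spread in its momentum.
1.087 × 10^-27 kg·m/s

For a wave packet, the spatial width Δx and momentum spread Δp are related by the uncertainty principle:
ΔxΔp ≥ ℏ/2

The minimum momentum spread is:
Δp_min = ℏ/(2Δx)
Δp_min = (1.055e-34 J·s) / (2 × 4.850e-08 m)
Δp_min = 1.087e-27 kg·m/s

A wave packet cannot have both a well-defined position and well-defined momentum.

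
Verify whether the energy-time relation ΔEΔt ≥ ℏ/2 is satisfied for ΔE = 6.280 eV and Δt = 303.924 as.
Yes, it satisfies the uncertainty relation.

Calculate the product ΔEΔt:
ΔE = 6.280 eV = 1.006e-18 J
ΔEΔt = (1.006e-18 J) × (3.039e-16 s)
ΔEΔt = 3.058e-34 J·s

Compare to the minimum allowed value ℏ/2:
ℏ/2 = 5.273e-35 J·s

Since ΔEΔt = 3.058e-34 J·s ≥ 5.273e-35 J·s = ℏ/2,
this satisfies the uncertainty relation.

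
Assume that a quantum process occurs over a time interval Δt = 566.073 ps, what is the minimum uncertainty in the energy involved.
581.384 neV

Using the energy-time uncertainty principle:
ΔEΔt ≥ ℏ/2

The minimum uncertainty in energy is:
ΔE_min = ℏ/(2Δt)
ΔE_min = (1.055e-34 J·s) / (2 × 5.661e-10 s)
ΔE_min = 9.315e-26 J = 581.384 neV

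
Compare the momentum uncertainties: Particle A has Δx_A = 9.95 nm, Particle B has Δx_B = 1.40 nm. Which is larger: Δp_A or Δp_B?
Particle B has the larger minimum momentum uncertainty, by a factor of 7.11.

For each particle, the minimum momentum uncertainty is Δp_min = ℏ/(2Δx):

Particle A: Δp_A = ℏ/(2×9.950e-09 m) = 5.299e-27 kg·m/s
Particle B: Δp_B = ℏ/(2×1.400e-09 m) = 3.766e-26 kg·m/s

Ratio: Δp_B/Δp_A = 7.11

Since Δp_min ∝ 1/Δx, the particle with smaller position uncertainty (B) has larger momentum uncertainty.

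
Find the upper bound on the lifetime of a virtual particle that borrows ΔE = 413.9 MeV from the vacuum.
7.951 × 10^-25 s

Using the energy-time uncertainty principle:
ΔEΔt ≥ ℏ/2

For a virtual particle borrowing energy ΔE, the maximum lifetime is:
Δt_max = ℏ/(2ΔE)

Converting energy:
ΔE = 413.9 MeV = 6.631e-11 J

Δt_max = (1.055e-34 J·s) / (2 × 6.631e-11 J)
Δt_max = 7.951e-25 s = 7.951 × 10^-25 s

Virtual particles with higher borrowed energy exist for shorter times.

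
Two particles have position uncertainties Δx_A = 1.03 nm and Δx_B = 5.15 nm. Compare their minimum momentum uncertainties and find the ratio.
Particle A has the larger minimum momentum uncertainty, by a factor of 5.00.

For each particle, the minimum momentum uncertainty is Δp_min = ℏ/(2Δx):

Particle A: Δp_A = ℏ/(2×1.030e-09 m) = 5.119e-26 kg·m/s
Particle B: Δp_B = ℏ/(2×5.150e-09 m) = 1.024e-26 kg·m/s

Ratio: Δp_A/Δp_B = 5.00

Since Δp_min ∝ 1/Δx, the particle with smaller position uncertainty (A) has larger momentum uncertainty.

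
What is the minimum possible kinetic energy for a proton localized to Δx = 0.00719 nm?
100.345 meV

Localizing a particle requires giving it sufficient momentum uncertainty:

1. From uncertainty principle: Δp ≥ ℏ/(2Δx)
   Δp_min = (1.055e-34 J·s) / (2 × 7.190e-12 m)
   Δp_min = 7.334e-24 kg·m/s

2. This momentum uncertainty corresponds to kinetic energy:
   KE ≈ (Δp)²/(2m) = (7.334e-24)²/(2 × 1.673e-27 kg)
   KE = 1.608e-20 J = 100.345 meV

Tighter localization requires more energy.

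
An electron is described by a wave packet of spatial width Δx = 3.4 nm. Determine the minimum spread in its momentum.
1.551 × 10^-26 kg·m/s

For a wave packet, the spatial width Δx and momentum spread Δp are related by the uncertainty principle:
ΔxΔp ≥ ℏ/2

The minimum momentum spread is:
Δp_min = ℏ/(2Δx)
Δp_min = (1.055e-34 J·s) / (2 × 3.400e-09 m)
Δp_min = 1.551e-26 kg·m/s

A wave packet cannot have both a well-defined position and well-defined momentum.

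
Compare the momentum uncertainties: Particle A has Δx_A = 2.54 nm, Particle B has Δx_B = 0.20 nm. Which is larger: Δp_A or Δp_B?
Particle B has the larger minimum momentum uncertainty, by a factor of 12.70.

For each particle, the minimum momentum uncertainty is Δp_min = ℏ/(2Δx):

Particle A: Δp_A = ℏ/(2×2.540e-09 m) = 2.076e-26 kg·m/s
Particle B: Δp_B = ℏ/(2×2.000e-10 m) = 2.636e-25 kg·m/s

Ratio: Δp_B/Δp_A = 12.70

Since Δp_min ∝ 1/Δx, the particle with smaller position uncertainty (B) has larger momentum uncertainty.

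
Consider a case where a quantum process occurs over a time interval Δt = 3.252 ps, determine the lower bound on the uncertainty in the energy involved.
101.201 μeV

Using the energy-time uncertainty principle:
ΔEΔt ≥ ℏ/2

The minimum uncertainty in energy is:
ΔE_min = ℏ/(2Δt)
ΔE_min = (1.055e-34 J·s) / (2 × 3.252e-12 s)
ΔE_min = 1.621e-23 J = 101.201 μeV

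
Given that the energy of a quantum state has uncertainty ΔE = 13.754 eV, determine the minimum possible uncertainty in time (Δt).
23.928 as

Using the energy-time uncertainty principle:
ΔEΔt ≥ ℏ/2

The minimum uncertainty in time is:
Δt_min = ℏ/(2ΔE)
Δt_min = (1.055e-34 J·s) / (2 × 2.204e-18 J)
Δt_min = 2.393e-17 s = 23.928 as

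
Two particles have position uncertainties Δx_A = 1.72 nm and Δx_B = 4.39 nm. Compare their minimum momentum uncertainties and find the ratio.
Particle A has the larger minimum momentum uncertainty, by a factor of 2.55.

For each particle, the minimum momentum uncertainty is Δp_min = ℏ/(2Δx):

Particle A: Δp_A = ℏ/(2×1.720e-09 m) = 3.066e-26 kg·m/s
Particle B: Δp_B = ℏ/(2×4.390e-09 m) = 1.201e-26 kg·m/s

Ratio: Δp_A/Δp_B = 2.55

Since Δp_min ∝ 1/Δx, the particle with smaller position uncertainty (A) has larger momentum uncertainty.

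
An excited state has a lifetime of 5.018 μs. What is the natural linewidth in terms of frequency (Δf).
15.858 kHz

Using the energy-time uncertainty principle and E = hf:
ΔEΔt ≥ ℏ/2
hΔf·Δt ≥ ℏ/2

The minimum frequency uncertainty is:
Δf = ℏ/(2hτ) = 1/(4πτ)
Δf = 1/(4π × 5.018e-06 s)
Δf = 1.586e+04 Hz = 15.858 kHz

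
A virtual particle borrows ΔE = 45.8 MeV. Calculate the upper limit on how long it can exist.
7.186 ys

Using the energy-time uncertainty principle:
ΔEΔt ≥ ℏ/2

For a virtual particle borrowing energy ΔE, the maximum lifetime is:
Δt_max = ℏ/(2ΔE)

Converting energy:
ΔE = 45.8 MeV = 7.338e-12 J

Δt_max = (1.055e-34 J·s) / (2 × 7.338e-12 J)
Δt_max = 7.186e-24 s = 7.186 ys

Virtual particles with higher borrowed energy exist for shorter times.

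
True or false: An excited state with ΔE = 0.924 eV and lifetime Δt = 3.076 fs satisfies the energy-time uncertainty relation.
Yes, it satisfies the uncertainty relation.

Calculate the product ΔEΔt:
ΔE = 0.924 eV = 1.480e-19 J
ΔEΔt = (1.480e-19 J) × (3.076e-15 s)
ΔEΔt = 4.554e-34 J·s

Compare to the minimum allowed value ℏ/2:
ℏ/2 = 5.273e-35 J·s

Since ΔEΔt = 4.554e-34 J·s ≥ 5.273e-35 J·s = ℏ/2,
this satisfies the uncertainty relation.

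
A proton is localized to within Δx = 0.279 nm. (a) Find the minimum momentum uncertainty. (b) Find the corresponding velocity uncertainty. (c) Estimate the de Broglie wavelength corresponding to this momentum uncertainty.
(a) Δp_min = 1.890 × 10^-25 kg·m/s
(b) Δv_min = 112.991 m/s
(c) λ_dB = 3.506 nm

Step-by-step:

(a) From the uncertainty principle:
Δp_min = ℏ/(2Δx) = (1.055e-34 J·s)/(2 × 2.790e-10 m) = 1.890e-25 kg·m/s

(b) The velocity uncertainty:
Δv = Δp/m = (1.890e-25 kg·m/s)/(1.673e-27 kg) = 1.130e+02 m/s = 112.991 m/s

(c) The de Broglie wavelength for this momentum:
λ = h/p = (6.626e-34 J·s)/(1.890e-25 kg·m/s) = 3.506e-09 m = 3.506 nm

Note: The de Broglie wavelength is comparable to the localization size, as expected from wave-particle duality.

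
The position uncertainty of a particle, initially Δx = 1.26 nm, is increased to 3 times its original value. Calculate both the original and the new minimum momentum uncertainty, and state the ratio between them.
Original Δp_min = 4.185 × 10^-26 kg·m/s; new Δp'_min = 1.395 × 10^-26 kg·m/s; ratio Δp'_min/Δp_min = 1/3.

From the uncertainty principle ΔxΔp ≥ ℏ/2, the minimum momentum uncertainty is Δp_min = ℏ/(2Δx).

Original (Δx = 1.26 nm = 1.260e-09 m):
Δp_min = (1.055e-34 J·s)/(2 × 1.260e-09 m) = 4.185e-26 kg·m/s

When Δx → 3Δx:
Δp'_min = ℏ/(2 × 3Δx) = (1/3) × ℏ/(2Δx) = (1/3) × Δp_min
Δp'_min = 1/3 × 4.185e-26 kg·m/s = 1.395e-26 kg·m/s

Since Δp_min ∝ 1/Δx, when Δx is increased to 3 times its original value, Δp_min decreases to 1/3 of its original value.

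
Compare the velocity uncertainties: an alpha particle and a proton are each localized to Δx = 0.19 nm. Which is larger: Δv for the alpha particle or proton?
The proton has the larger minimum velocity uncertainty, by a ratio of 4.0.

For both particles, Δp_min = ℏ/(2Δx) = 2.775e-25 kg·m/s (same for both).

The velocity uncertainty is Δv = Δp/m:
- alpha particle: Δv = 2.775e-25 / 6.645e-27 = 4.177e+01 m/s = 41.766 m/s
- proton: Δv = 2.775e-25 / 1.673e-27 = 1.659e+02 m/s = 165.918 m/s

Ratio: 1.659e+02 / 4.177e+01 = 4.0

The lighter particle has larger velocity uncertainty because Δv ∝ 1/m.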